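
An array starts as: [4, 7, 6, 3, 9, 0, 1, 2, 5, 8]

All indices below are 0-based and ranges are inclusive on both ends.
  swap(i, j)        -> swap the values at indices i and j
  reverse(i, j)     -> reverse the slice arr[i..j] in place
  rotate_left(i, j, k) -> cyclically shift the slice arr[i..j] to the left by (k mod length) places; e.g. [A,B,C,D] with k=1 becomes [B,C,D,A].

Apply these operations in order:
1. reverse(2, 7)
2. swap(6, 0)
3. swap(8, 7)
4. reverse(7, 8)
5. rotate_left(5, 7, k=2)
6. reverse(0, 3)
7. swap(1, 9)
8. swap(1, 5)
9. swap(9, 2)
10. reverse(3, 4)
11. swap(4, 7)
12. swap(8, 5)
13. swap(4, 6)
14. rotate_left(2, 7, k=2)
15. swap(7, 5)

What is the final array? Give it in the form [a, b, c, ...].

Answer: [1, 6, 9, 5, 4, 0, 2, 3, 8, 7]

Derivation:
After 1 (reverse(2, 7)): [4, 7, 2, 1, 0, 9, 3, 6, 5, 8]
After 2 (swap(6, 0)): [3, 7, 2, 1, 0, 9, 4, 6, 5, 8]
After 3 (swap(8, 7)): [3, 7, 2, 1, 0, 9, 4, 5, 6, 8]
After 4 (reverse(7, 8)): [3, 7, 2, 1, 0, 9, 4, 6, 5, 8]
After 5 (rotate_left(5, 7, k=2)): [3, 7, 2, 1, 0, 6, 9, 4, 5, 8]
After 6 (reverse(0, 3)): [1, 2, 7, 3, 0, 6, 9, 4, 5, 8]
After 7 (swap(1, 9)): [1, 8, 7, 3, 0, 6, 9, 4, 5, 2]
After 8 (swap(1, 5)): [1, 6, 7, 3, 0, 8, 9, 4, 5, 2]
After 9 (swap(9, 2)): [1, 6, 2, 3, 0, 8, 9, 4, 5, 7]
After 10 (reverse(3, 4)): [1, 6, 2, 0, 3, 8, 9, 4, 5, 7]
After 11 (swap(4, 7)): [1, 6, 2, 0, 4, 8, 9, 3, 5, 7]
After 12 (swap(8, 5)): [1, 6, 2, 0, 4, 5, 9, 3, 8, 7]
After 13 (swap(4, 6)): [1, 6, 2, 0, 9, 5, 4, 3, 8, 7]
After 14 (rotate_left(2, 7, k=2)): [1, 6, 9, 5, 4, 3, 2, 0, 8, 7]
After 15 (swap(7, 5)): [1, 6, 9, 5, 4, 0, 2, 3, 8, 7]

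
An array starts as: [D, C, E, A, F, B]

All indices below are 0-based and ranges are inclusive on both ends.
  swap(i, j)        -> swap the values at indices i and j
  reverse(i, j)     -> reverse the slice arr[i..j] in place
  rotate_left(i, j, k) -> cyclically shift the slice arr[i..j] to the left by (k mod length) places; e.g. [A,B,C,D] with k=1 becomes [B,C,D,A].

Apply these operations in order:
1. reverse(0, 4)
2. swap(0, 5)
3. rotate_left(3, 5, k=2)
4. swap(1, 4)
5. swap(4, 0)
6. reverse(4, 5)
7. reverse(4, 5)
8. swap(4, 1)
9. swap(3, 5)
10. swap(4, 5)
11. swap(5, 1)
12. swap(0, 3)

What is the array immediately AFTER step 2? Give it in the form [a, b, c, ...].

After 1 (reverse(0, 4)): [F, A, E, C, D, B]
After 2 (swap(0, 5)): [B, A, E, C, D, F]

Answer: [B, A, E, C, D, F]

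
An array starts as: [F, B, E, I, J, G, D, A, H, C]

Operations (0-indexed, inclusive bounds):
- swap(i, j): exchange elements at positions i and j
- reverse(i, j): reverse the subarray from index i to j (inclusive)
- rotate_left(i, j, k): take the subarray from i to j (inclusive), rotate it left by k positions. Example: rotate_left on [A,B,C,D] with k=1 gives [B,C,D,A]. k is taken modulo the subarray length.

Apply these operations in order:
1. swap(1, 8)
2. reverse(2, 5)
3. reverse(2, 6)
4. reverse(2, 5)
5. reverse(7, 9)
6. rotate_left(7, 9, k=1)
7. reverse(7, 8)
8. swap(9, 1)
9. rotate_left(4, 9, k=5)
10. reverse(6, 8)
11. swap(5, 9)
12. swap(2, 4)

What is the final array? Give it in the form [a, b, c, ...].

After 1 (swap(1, 8)): [F, H, E, I, J, G, D, A, B, C]
After 2 (reverse(2, 5)): [F, H, G, J, I, E, D, A, B, C]
After 3 (reverse(2, 6)): [F, H, D, E, I, J, G, A, B, C]
After 4 (reverse(2, 5)): [F, H, J, I, E, D, G, A, B, C]
After 5 (reverse(7, 9)): [F, H, J, I, E, D, G, C, B, A]
After 6 (rotate_left(7, 9, k=1)): [F, H, J, I, E, D, G, B, A, C]
After 7 (reverse(7, 8)): [F, H, J, I, E, D, G, A, B, C]
After 8 (swap(9, 1)): [F, C, J, I, E, D, G, A, B, H]
After 9 (rotate_left(4, 9, k=5)): [F, C, J, I, H, E, D, G, A, B]
After 10 (reverse(6, 8)): [F, C, J, I, H, E, A, G, D, B]
After 11 (swap(5, 9)): [F, C, J, I, H, B, A, G, D, E]
After 12 (swap(2, 4)): [F, C, H, I, J, B, A, G, D, E]

Answer: [F, C, H, I, J, B, A, G, D, E]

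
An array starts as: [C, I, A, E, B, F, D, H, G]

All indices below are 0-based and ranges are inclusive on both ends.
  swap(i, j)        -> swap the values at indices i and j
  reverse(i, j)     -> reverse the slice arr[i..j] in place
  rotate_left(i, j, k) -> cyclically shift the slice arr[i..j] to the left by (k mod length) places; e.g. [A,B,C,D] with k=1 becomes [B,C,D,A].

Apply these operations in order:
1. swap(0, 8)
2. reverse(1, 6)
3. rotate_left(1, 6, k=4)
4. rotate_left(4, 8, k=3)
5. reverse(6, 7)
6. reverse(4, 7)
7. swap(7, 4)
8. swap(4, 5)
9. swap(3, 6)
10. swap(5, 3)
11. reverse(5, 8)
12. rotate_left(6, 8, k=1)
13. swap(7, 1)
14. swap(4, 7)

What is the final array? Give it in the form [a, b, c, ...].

After 1 (swap(0, 8)): [G, I, A, E, B, F, D, H, C]
After 2 (reverse(1, 6)): [G, D, F, B, E, A, I, H, C]
After 3 (rotate_left(1, 6, k=4)): [G, A, I, D, F, B, E, H, C]
After 4 (rotate_left(4, 8, k=3)): [G, A, I, D, H, C, F, B, E]
After 5 (reverse(6, 7)): [G, A, I, D, H, C, B, F, E]
After 6 (reverse(4, 7)): [G, A, I, D, F, B, C, H, E]
After 7 (swap(7, 4)): [G, A, I, D, H, B, C, F, E]
After 8 (swap(4, 5)): [G, A, I, D, B, H, C, F, E]
After 9 (swap(3, 6)): [G, A, I, C, B, H, D, F, E]
After 10 (swap(5, 3)): [G, A, I, H, B, C, D, F, E]
After 11 (reverse(5, 8)): [G, A, I, H, B, E, F, D, C]
After 12 (rotate_left(6, 8, k=1)): [G, A, I, H, B, E, D, C, F]
After 13 (swap(7, 1)): [G, C, I, H, B, E, D, A, F]
After 14 (swap(4, 7)): [G, C, I, H, A, E, D, B, F]

Answer: [G, C, I, H, A, E, D, B, F]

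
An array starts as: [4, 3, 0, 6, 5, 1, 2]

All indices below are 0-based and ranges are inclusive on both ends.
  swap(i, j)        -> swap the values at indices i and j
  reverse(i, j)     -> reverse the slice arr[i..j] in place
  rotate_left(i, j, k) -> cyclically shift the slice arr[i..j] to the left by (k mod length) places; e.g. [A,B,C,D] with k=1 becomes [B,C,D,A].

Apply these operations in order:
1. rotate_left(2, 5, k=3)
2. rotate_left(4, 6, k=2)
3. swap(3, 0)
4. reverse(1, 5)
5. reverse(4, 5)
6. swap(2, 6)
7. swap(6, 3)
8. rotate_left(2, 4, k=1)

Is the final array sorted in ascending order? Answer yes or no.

After 1 (rotate_left(2, 5, k=3)): [4, 3, 1, 0, 6, 5, 2]
After 2 (rotate_left(4, 6, k=2)): [4, 3, 1, 0, 2, 6, 5]
After 3 (swap(3, 0)): [0, 3, 1, 4, 2, 6, 5]
After 4 (reverse(1, 5)): [0, 6, 2, 4, 1, 3, 5]
After 5 (reverse(4, 5)): [0, 6, 2, 4, 3, 1, 5]
After 6 (swap(2, 6)): [0, 6, 5, 4, 3, 1, 2]
After 7 (swap(6, 3)): [0, 6, 5, 2, 3, 1, 4]
After 8 (rotate_left(2, 4, k=1)): [0, 6, 2, 3, 5, 1, 4]

Answer: no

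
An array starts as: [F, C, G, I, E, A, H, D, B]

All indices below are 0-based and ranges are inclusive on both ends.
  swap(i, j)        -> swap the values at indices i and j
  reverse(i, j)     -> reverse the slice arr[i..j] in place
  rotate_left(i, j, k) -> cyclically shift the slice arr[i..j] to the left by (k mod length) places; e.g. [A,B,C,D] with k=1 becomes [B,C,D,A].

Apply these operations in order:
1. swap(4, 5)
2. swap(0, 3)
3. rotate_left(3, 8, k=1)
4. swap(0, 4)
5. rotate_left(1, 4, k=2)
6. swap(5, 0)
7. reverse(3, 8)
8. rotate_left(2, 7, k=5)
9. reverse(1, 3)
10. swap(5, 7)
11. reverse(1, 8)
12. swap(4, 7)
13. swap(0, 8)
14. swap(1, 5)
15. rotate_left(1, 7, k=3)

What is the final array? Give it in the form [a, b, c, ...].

Answer: [I, G, C, A, E, F, B, D, H]

Derivation:
After 1 (swap(4, 5)): [F, C, G, I, A, E, H, D, B]
After 2 (swap(0, 3)): [I, C, G, F, A, E, H, D, B]
After 3 (rotate_left(3, 8, k=1)): [I, C, G, A, E, H, D, B, F]
After 4 (swap(0, 4)): [E, C, G, A, I, H, D, B, F]
After 5 (rotate_left(1, 4, k=2)): [E, A, I, C, G, H, D, B, F]
After 6 (swap(5, 0)): [H, A, I, C, G, E, D, B, F]
After 7 (reverse(3, 8)): [H, A, I, F, B, D, E, G, C]
After 8 (rotate_left(2, 7, k=5)): [H, A, G, I, F, B, D, E, C]
After 9 (reverse(1, 3)): [H, I, G, A, F, B, D, E, C]
After 10 (swap(5, 7)): [H, I, G, A, F, E, D, B, C]
After 11 (reverse(1, 8)): [H, C, B, D, E, F, A, G, I]
After 12 (swap(4, 7)): [H, C, B, D, G, F, A, E, I]
After 13 (swap(0, 8)): [I, C, B, D, G, F, A, E, H]
After 14 (swap(1, 5)): [I, F, B, D, G, C, A, E, H]
After 15 (rotate_left(1, 7, k=3)): [I, G, C, A, E, F, B, D, H]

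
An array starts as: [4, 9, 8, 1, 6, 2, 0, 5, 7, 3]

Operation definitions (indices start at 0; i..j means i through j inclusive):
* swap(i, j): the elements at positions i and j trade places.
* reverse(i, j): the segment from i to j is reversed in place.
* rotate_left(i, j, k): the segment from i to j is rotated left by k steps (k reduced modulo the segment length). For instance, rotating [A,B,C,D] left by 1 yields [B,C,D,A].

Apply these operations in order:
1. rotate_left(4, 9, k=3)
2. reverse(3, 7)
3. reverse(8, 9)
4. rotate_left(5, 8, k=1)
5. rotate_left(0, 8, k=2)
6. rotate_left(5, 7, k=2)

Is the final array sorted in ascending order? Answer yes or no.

After 1 (rotate_left(4, 9, k=3)): [4, 9, 8, 1, 5, 7, 3, 6, 2, 0]
After 2 (reverse(3, 7)): [4, 9, 8, 6, 3, 7, 5, 1, 2, 0]
After 3 (reverse(8, 9)): [4, 9, 8, 6, 3, 7, 5, 1, 0, 2]
After 4 (rotate_left(5, 8, k=1)): [4, 9, 8, 6, 3, 5, 1, 0, 7, 2]
After 5 (rotate_left(0, 8, k=2)): [8, 6, 3, 5, 1, 0, 7, 4, 9, 2]
After 6 (rotate_left(5, 7, k=2)): [8, 6, 3, 5, 1, 4, 0, 7, 9, 2]

Answer: no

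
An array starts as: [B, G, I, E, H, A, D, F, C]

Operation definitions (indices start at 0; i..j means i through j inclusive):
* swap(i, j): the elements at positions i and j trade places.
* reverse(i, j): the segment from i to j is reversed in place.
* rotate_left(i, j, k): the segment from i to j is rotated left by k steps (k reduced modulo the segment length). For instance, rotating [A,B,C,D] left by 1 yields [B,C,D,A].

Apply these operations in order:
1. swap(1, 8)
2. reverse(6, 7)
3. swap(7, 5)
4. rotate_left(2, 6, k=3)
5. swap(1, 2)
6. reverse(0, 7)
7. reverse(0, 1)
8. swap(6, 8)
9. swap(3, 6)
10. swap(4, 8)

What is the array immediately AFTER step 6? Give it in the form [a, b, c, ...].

Answer: [A, H, E, I, F, C, D, B, G]

Derivation:
After 1 (swap(1, 8)): [B, C, I, E, H, A, D, F, G]
After 2 (reverse(6, 7)): [B, C, I, E, H, A, F, D, G]
After 3 (swap(7, 5)): [B, C, I, E, H, D, F, A, G]
After 4 (rotate_left(2, 6, k=3)): [B, C, D, F, I, E, H, A, G]
After 5 (swap(1, 2)): [B, D, C, F, I, E, H, A, G]
After 6 (reverse(0, 7)): [A, H, E, I, F, C, D, B, G]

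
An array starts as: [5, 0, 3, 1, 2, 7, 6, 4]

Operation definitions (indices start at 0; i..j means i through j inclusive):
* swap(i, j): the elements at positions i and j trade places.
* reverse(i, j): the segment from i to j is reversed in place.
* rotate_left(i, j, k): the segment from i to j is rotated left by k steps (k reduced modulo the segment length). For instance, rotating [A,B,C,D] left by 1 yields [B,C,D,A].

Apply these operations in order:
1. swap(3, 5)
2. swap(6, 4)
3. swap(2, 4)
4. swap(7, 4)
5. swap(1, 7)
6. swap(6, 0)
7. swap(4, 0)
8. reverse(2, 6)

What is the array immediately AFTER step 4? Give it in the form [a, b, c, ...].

Answer: [5, 0, 6, 7, 4, 1, 2, 3]

Derivation:
After 1 (swap(3, 5)): [5, 0, 3, 7, 2, 1, 6, 4]
After 2 (swap(6, 4)): [5, 0, 3, 7, 6, 1, 2, 4]
After 3 (swap(2, 4)): [5, 0, 6, 7, 3, 1, 2, 4]
After 4 (swap(7, 4)): [5, 0, 6, 7, 4, 1, 2, 3]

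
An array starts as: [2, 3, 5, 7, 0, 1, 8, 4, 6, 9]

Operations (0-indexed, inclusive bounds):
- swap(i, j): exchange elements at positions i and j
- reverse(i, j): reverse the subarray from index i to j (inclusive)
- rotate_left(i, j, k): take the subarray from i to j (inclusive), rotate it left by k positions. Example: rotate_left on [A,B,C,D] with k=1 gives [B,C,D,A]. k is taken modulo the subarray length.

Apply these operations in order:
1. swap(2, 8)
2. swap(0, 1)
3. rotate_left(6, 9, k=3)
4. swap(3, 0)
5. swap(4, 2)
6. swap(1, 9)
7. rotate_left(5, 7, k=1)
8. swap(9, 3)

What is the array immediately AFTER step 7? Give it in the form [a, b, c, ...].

Answer: [7, 5, 0, 3, 6, 9, 8, 1, 4, 2]

Derivation:
After 1 (swap(2, 8)): [2, 3, 6, 7, 0, 1, 8, 4, 5, 9]
After 2 (swap(0, 1)): [3, 2, 6, 7, 0, 1, 8, 4, 5, 9]
After 3 (rotate_left(6, 9, k=3)): [3, 2, 6, 7, 0, 1, 9, 8, 4, 5]
After 4 (swap(3, 0)): [7, 2, 6, 3, 0, 1, 9, 8, 4, 5]
After 5 (swap(4, 2)): [7, 2, 0, 3, 6, 1, 9, 8, 4, 5]
After 6 (swap(1, 9)): [7, 5, 0, 3, 6, 1, 9, 8, 4, 2]
After 7 (rotate_left(5, 7, k=1)): [7, 5, 0, 3, 6, 9, 8, 1, 4, 2]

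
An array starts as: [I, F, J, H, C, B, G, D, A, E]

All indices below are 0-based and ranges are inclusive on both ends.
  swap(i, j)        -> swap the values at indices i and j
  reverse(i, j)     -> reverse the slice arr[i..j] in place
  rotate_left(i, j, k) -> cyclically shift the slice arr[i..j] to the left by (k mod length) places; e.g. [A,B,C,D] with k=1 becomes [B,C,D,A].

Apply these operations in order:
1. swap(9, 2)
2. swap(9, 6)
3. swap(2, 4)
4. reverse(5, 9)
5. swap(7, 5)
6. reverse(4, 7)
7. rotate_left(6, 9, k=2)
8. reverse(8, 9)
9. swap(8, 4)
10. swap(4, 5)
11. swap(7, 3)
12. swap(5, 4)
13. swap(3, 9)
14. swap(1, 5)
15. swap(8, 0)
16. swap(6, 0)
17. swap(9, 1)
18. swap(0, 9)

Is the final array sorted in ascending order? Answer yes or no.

Answer: yes

Derivation:
After 1 (swap(9, 2)): [I, F, E, H, C, B, G, D, A, J]
After 2 (swap(9, 6)): [I, F, E, H, C, B, J, D, A, G]
After 3 (swap(2, 4)): [I, F, C, H, E, B, J, D, A, G]
After 4 (reverse(5, 9)): [I, F, C, H, E, G, A, D, J, B]
After 5 (swap(7, 5)): [I, F, C, H, E, D, A, G, J, B]
After 6 (reverse(4, 7)): [I, F, C, H, G, A, D, E, J, B]
After 7 (rotate_left(6, 9, k=2)): [I, F, C, H, G, A, J, B, D, E]
After 8 (reverse(8, 9)): [I, F, C, H, G, A, J, B, E, D]
After 9 (swap(8, 4)): [I, F, C, H, E, A, J, B, G, D]
After 10 (swap(4, 5)): [I, F, C, H, A, E, J, B, G, D]
After 11 (swap(7, 3)): [I, F, C, B, A, E, J, H, G, D]
After 12 (swap(5, 4)): [I, F, C, B, E, A, J, H, G, D]
After 13 (swap(3, 9)): [I, F, C, D, E, A, J, H, G, B]
After 14 (swap(1, 5)): [I, A, C, D, E, F, J, H, G, B]
After 15 (swap(8, 0)): [G, A, C, D, E, F, J, H, I, B]
After 16 (swap(6, 0)): [J, A, C, D, E, F, G, H, I, B]
After 17 (swap(9, 1)): [J, B, C, D, E, F, G, H, I, A]
After 18 (swap(0, 9)): [A, B, C, D, E, F, G, H, I, J]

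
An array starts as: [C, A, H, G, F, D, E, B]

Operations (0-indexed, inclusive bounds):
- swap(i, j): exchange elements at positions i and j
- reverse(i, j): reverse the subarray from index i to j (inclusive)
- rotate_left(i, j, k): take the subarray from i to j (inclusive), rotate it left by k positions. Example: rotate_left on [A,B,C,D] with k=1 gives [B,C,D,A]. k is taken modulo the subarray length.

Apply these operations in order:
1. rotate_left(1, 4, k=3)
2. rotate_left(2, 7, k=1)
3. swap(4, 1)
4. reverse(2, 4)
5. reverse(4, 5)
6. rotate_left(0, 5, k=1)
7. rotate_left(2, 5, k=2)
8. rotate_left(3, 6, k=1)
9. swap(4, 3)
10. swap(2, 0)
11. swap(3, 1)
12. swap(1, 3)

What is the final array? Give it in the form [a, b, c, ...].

After 1 (rotate_left(1, 4, k=3)): [C, F, A, H, G, D, E, B]
After 2 (rotate_left(2, 7, k=1)): [C, F, H, G, D, E, B, A]
After 3 (swap(4, 1)): [C, D, H, G, F, E, B, A]
After 4 (reverse(2, 4)): [C, D, F, G, H, E, B, A]
After 5 (reverse(4, 5)): [C, D, F, G, E, H, B, A]
After 6 (rotate_left(0, 5, k=1)): [D, F, G, E, H, C, B, A]
After 7 (rotate_left(2, 5, k=2)): [D, F, H, C, G, E, B, A]
After 8 (rotate_left(3, 6, k=1)): [D, F, H, G, E, B, C, A]
After 9 (swap(4, 3)): [D, F, H, E, G, B, C, A]
After 10 (swap(2, 0)): [H, F, D, E, G, B, C, A]
After 11 (swap(3, 1)): [H, E, D, F, G, B, C, A]
After 12 (swap(1, 3)): [H, F, D, E, G, B, C, A]

Answer: [H, F, D, E, G, B, C, A]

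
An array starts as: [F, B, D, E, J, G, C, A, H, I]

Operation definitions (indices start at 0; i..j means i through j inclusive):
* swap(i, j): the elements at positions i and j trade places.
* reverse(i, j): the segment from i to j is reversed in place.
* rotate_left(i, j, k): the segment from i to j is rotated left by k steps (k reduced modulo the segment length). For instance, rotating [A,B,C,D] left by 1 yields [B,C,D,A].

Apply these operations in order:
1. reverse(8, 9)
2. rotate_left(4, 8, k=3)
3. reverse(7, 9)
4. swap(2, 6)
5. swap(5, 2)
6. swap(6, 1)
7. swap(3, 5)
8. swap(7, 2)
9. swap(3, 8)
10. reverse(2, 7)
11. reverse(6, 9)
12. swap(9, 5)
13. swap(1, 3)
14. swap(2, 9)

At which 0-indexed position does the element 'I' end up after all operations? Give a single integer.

Answer: 9

Derivation:
After 1 (reverse(8, 9)): [F, B, D, E, J, G, C, A, I, H]
After 2 (rotate_left(4, 8, k=3)): [F, B, D, E, A, I, J, G, C, H]
After 3 (reverse(7, 9)): [F, B, D, E, A, I, J, H, C, G]
After 4 (swap(2, 6)): [F, B, J, E, A, I, D, H, C, G]
After 5 (swap(5, 2)): [F, B, I, E, A, J, D, H, C, G]
After 6 (swap(6, 1)): [F, D, I, E, A, J, B, H, C, G]
After 7 (swap(3, 5)): [F, D, I, J, A, E, B, H, C, G]
After 8 (swap(7, 2)): [F, D, H, J, A, E, B, I, C, G]
After 9 (swap(3, 8)): [F, D, H, C, A, E, B, I, J, G]
After 10 (reverse(2, 7)): [F, D, I, B, E, A, C, H, J, G]
After 11 (reverse(6, 9)): [F, D, I, B, E, A, G, J, H, C]
After 12 (swap(9, 5)): [F, D, I, B, E, C, G, J, H, A]
After 13 (swap(1, 3)): [F, B, I, D, E, C, G, J, H, A]
After 14 (swap(2, 9)): [F, B, A, D, E, C, G, J, H, I]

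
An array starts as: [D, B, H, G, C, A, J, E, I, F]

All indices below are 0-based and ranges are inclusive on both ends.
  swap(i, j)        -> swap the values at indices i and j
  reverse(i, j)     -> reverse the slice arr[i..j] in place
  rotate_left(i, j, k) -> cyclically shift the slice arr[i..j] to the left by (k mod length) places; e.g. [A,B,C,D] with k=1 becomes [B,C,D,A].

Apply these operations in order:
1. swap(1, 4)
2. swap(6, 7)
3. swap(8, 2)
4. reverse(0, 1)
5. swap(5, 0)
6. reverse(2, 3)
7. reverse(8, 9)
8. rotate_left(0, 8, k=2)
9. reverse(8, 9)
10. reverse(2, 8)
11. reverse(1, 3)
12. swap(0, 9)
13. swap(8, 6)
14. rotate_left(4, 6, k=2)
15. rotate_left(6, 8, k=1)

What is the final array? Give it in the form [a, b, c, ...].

After 1 (swap(1, 4)): [D, C, H, G, B, A, J, E, I, F]
After 2 (swap(6, 7)): [D, C, H, G, B, A, E, J, I, F]
After 3 (swap(8, 2)): [D, C, I, G, B, A, E, J, H, F]
After 4 (reverse(0, 1)): [C, D, I, G, B, A, E, J, H, F]
After 5 (swap(5, 0)): [A, D, I, G, B, C, E, J, H, F]
After 6 (reverse(2, 3)): [A, D, G, I, B, C, E, J, H, F]
After 7 (reverse(8, 9)): [A, D, G, I, B, C, E, J, F, H]
After 8 (rotate_left(0, 8, k=2)): [G, I, B, C, E, J, F, A, D, H]
After 9 (reverse(8, 9)): [G, I, B, C, E, J, F, A, H, D]
After 10 (reverse(2, 8)): [G, I, H, A, F, J, E, C, B, D]
After 11 (reverse(1, 3)): [G, A, H, I, F, J, E, C, B, D]
After 12 (swap(0, 9)): [D, A, H, I, F, J, E, C, B, G]
After 13 (swap(8, 6)): [D, A, H, I, F, J, B, C, E, G]
After 14 (rotate_left(4, 6, k=2)): [D, A, H, I, B, F, J, C, E, G]
After 15 (rotate_left(6, 8, k=1)): [D, A, H, I, B, F, C, E, J, G]

Answer: [D, A, H, I, B, F, C, E, J, G]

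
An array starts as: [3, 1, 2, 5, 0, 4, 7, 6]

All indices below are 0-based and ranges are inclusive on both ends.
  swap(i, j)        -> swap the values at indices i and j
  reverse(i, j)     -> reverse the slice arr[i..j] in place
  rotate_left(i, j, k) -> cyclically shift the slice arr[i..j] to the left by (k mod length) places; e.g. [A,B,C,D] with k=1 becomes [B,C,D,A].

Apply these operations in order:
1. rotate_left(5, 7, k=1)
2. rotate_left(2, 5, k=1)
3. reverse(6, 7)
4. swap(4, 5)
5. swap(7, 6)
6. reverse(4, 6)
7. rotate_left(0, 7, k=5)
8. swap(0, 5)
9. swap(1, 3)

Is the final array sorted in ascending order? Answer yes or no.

Answer: no

Derivation:
After 1 (rotate_left(5, 7, k=1)): [3, 1, 2, 5, 0, 7, 6, 4]
After 2 (rotate_left(2, 5, k=1)): [3, 1, 5, 0, 7, 2, 6, 4]
After 3 (reverse(6, 7)): [3, 1, 5, 0, 7, 2, 4, 6]
After 4 (swap(4, 5)): [3, 1, 5, 0, 2, 7, 4, 6]
After 5 (swap(7, 6)): [3, 1, 5, 0, 2, 7, 6, 4]
After 6 (reverse(4, 6)): [3, 1, 5, 0, 6, 7, 2, 4]
After 7 (rotate_left(0, 7, k=5)): [7, 2, 4, 3, 1, 5, 0, 6]
After 8 (swap(0, 5)): [5, 2, 4, 3, 1, 7, 0, 6]
After 9 (swap(1, 3)): [5, 3, 4, 2, 1, 7, 0, 6]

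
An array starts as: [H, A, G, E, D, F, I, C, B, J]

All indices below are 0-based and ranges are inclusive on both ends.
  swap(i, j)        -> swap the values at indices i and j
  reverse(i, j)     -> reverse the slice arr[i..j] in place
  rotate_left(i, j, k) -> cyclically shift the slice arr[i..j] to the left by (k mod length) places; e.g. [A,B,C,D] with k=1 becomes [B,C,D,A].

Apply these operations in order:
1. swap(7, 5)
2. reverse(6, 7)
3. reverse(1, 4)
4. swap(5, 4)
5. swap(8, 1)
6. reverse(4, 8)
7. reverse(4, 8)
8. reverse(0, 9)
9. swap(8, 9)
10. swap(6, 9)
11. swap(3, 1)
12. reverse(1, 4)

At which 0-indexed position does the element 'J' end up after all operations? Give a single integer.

After 1 (swap(7, 5)): [H, A, G, E, D, C, I, F, B, J]
After 2 (reverse(6, 7)): [H, A, G, E, D, C, F, I, B, J]
After 3 (reverse(1, 4)): [H, D, E, G, A, C, F, I, B, J]
After 4 (swap(5, 4)): [H, D, E, G, C, A, F, I, B, J]
After 5 (swap(8, 1)): [H, B, E, G, C, A, F, I, D, J]
After 6 (reverse(4, 8)): [H, B, E, G, D, I, F, A, C, J]
After 7 (reverse(4, 8)): [H, B, E, G, C, A, F, I, D, J]
After 8 (reverse(0, 9)): [J, D, I, F, A, C, G, E, B, H]
After 9 (swap(8, 9)): [J, D, I, F, A, C, G, E, H, B]
After 10 (swap(6, 9)): [J, D, I, F, A, C, B, E, H, G]
After 11 (swap(3, 1)): [J, F, I, D, A, C, B, E, H, G]
After 12 (reverse(1, 4)): [J, A, D, I, F, C, B, E, H, G]

Answer: 0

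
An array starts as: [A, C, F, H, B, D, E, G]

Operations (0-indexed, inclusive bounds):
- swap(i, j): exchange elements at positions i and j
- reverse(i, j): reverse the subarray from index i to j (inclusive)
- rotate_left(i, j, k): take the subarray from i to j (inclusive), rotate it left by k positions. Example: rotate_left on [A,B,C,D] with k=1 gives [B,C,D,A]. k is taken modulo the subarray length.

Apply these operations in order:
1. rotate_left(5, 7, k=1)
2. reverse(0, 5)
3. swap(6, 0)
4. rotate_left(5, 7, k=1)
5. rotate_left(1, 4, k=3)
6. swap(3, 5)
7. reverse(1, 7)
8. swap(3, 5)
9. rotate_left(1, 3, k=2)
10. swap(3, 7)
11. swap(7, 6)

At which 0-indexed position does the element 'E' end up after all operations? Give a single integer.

Answer: 1

Derivation:
After 1 (rotate_left(5, 7, k=1)): [A, C, F, H, B, E, G, D]
After 2 (reverse(0, 5)): [E, B, H, F, C, A, G, D]
After 3 (swap(6, 0)): [G, B, H, F, C, A, E, D]
After 4 (rotate_left(5, 7, k=1)): [G, B, H, F, C, E, D, A]
After 5 (rotate_left(1, 4, k=3)): [G, C, B, H, F, E, D, A]
After 6 (swap(3, 5)): [G, C, B, E, F, H, D, A]
After 7 (reverse(1, 7)): [G, A, D, H, F, E, B, C]
After 8 (swap(3, 5)): [G, A, D, E, F, H, B, C]
After 9 (rotate_left(1, 3, k=2)): [G, E, A, D, F, H, B, C]
After 10 (swap(3, 7)): [G, E, A, C, F, H, B, D]
After 11 (swap(7, 6)): [G, E, A, C, F, H, D, B]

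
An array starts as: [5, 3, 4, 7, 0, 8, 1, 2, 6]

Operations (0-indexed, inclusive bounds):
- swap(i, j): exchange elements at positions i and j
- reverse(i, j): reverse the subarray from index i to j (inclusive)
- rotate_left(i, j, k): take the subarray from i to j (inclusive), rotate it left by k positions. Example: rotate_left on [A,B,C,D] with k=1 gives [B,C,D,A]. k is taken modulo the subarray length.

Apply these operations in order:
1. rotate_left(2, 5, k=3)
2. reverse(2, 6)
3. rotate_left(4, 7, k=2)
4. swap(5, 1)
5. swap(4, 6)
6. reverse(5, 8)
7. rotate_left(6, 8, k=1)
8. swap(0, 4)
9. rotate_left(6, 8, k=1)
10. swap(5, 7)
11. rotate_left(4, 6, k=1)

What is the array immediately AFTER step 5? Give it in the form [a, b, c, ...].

After 1 (rotate_left(2, 5, k=3)): [5, 3, 8, 4, 7, 0, 1, 2, 6]
After 2 (reverse(2, 6)): [5, 3, 1, 0, 7, 4, 8, 2, 6]
After 3 (rotate_left(4, 7, k=2)): [5, 3, 1, 0, 8, 2, 7, 4, 6]
After 4 (swap(5, 1)): [5, 2, 1, 0, 8, 3, 7, 4, 6]
After 5 (swap(4, 6)): [5, 2, 1, 0, 7, 3, 8, 4, 6]

Answer: [5, 2, 1, 0, 7, 3, 8, 4, 6]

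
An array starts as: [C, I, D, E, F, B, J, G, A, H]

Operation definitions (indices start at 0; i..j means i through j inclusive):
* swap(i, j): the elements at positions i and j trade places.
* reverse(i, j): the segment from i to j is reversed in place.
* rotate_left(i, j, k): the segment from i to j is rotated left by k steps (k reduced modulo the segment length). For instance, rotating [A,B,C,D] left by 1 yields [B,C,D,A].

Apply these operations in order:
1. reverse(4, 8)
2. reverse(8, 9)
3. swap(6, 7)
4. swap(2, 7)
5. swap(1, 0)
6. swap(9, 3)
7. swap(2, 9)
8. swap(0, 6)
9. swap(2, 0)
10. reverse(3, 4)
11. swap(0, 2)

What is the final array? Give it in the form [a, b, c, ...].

After 1 (reverse(4, 8)): [C, I, D, E, A, G, J, B, F, H]
After 2 (reverse(8, 9)): [C, I, D, E, A, G, J, B, H, F]
After 3 (swap(6, 7)): [C, I, D, E, A, G, B, J, H, F]
After 4 (swap(2, 7)): [C, I, J, E, A, G, B, D, H, F]
After 5 (swap(1, 0)): [I, C, J, E, A, G, B, D, H, F]
After 6 (swap(9, 3)): [I, C, J, F, A, G, B, D, H, E]
After 7 (swap(2, 9)): [I, C, E, F, A, G, B, D, H, J]
After 8 (swap(0, 6)): [B, C, E, F, A, G, I, D, H, J]
After 9 (swap(2, 0)): [E, C, B, F, A, G, I, D, H, J]
After 10 (reverse(3, 4)): [E, C, B, A, F, G, I, D, H, J]
After 11 (swap(0, 2)): [B, C, E, A, F, G, I, D, H, J]

Answer: [B, C, E, A, F, G, I, D, H, J]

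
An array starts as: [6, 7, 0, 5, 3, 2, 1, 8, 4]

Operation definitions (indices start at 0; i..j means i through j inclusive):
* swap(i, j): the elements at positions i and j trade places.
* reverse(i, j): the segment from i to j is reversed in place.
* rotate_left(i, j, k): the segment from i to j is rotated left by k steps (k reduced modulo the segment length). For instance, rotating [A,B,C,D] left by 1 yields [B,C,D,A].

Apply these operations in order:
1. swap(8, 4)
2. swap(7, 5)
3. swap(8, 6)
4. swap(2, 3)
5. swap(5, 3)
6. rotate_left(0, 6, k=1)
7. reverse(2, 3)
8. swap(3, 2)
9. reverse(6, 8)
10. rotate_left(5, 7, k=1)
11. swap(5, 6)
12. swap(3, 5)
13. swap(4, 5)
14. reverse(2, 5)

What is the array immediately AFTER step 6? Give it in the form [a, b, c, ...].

Answer: [7, 5, 8, 4, 0, 3, 6, 2, 1]

Derivation:
After 1 (swap(8, 4)): [6, 7, 0, 5, 4, 2, 1, 8, 3]
After 2 (swap(7, 5)): [6, 7, 0, 5, 4, 8, 1, 2, 3]
After 3 (swap(8, 6)): [6, 7, 0, 5, 4, 8, 3, 2, 1]
After 4 (swap(2, 3)): [6, 7, 5, 0, 4, 8, 3, 2, 1]
After 5 (swap(5, 3)): [6, 7, 5, 8, 4, 0, 3, 2, 1]
After 6 (rotate_left(0, 6, k=1)): [7, 5, 8, 4, 0, 3, 6, 2, 1]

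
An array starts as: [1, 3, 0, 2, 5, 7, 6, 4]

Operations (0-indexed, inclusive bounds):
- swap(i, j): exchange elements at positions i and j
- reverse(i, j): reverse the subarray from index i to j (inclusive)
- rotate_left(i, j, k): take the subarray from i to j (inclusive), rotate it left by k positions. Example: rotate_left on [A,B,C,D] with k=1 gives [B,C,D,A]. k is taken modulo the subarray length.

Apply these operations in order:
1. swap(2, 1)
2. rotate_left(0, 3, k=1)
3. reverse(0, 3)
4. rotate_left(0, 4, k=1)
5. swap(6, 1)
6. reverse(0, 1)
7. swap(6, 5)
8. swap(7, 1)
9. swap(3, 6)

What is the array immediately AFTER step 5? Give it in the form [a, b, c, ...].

After 1 (swap(2, 1)): [1, 0, 3, 2, 5, 7, 6, 4]
After 2 (rotate_left(0, 3, k=1)): [0, 3, 2, 1, 5, 7, 6, 4]
After 3 (reverse(0, 3)): [1, 2, 3, 0, 5, 7, 6, 4]
After 4 (rotate_left(0, 4, k=1)): [2, 3, 0, 5, 1, 7, 6, 4]
After 5 (swap(6, 1)): [2, 6, 0, 5, 1, 7, 3, 4]

Answer: [2, 6, 0, 5, 1, 7, 3, 4]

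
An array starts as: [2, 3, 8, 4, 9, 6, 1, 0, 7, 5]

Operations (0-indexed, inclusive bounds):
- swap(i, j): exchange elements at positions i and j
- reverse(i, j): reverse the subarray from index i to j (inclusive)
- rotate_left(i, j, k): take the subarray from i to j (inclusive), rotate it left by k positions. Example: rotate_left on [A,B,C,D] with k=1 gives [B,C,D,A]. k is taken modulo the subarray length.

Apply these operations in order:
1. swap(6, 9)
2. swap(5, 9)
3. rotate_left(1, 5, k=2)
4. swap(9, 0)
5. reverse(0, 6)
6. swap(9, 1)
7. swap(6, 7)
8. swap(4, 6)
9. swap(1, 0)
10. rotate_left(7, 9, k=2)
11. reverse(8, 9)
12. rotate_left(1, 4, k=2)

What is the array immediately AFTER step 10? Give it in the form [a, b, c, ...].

After 1 (swap(6, 9)): [2, 3, 8, 4, 9, 6, 5, 0, 7, 1]
After 2 (swap(5, 9)): [2, 3, 8, 4, 9, 1, 5, 0, 7, 6]
After 3 (rotate_left(1, 5, k=2)): [2, 4, 9, 1, 3, 8, 5, 0, 7, 6]
After 4 (swap(9, 0)): [6, 4, 9, 1, 3, 8, 5, 0, 7, 2]
After 5 (reverse(0, 6)): [5, 8, 3, 1, 9, 4, 6, 0, 7, 2]
After 6 (swap(9, 1)): [5, 2, 3, 1, 9, 4, 6, 0, 7, 8]
After 7 (swap(6, 7)): [5, 2, 3, 1, 9, 4, 0, 6, 7, 8]
After 8 (swap(4, 6)): [5, 2, 3, 1, 0, 4, 9, 6, 7, 8]
After 9 (swap(1, 0)): [2, 5, 3, 1, 0, 4, 9, 6, 7, 8]
After 10 (rotate_left(7, 9, k=2)): [2, 5, 3, 1, 0, 4, 9, 8, 6, 7]

Answer: [2, 5, 3, 1, 0, 4, 9, 8, 6, 7]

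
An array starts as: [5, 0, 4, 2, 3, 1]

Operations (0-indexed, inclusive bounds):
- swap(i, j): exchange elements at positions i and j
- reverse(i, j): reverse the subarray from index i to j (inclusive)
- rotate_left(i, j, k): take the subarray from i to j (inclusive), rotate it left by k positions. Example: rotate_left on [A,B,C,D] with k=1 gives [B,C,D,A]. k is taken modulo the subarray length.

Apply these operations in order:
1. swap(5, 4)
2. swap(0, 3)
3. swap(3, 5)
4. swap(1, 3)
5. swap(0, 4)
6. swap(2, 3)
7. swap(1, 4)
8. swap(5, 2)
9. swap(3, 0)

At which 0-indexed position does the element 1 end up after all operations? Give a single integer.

After 1 (swap(5, 4)): [5, 0, 4, 2, 1, 3]
After 2 (swap(0, 3)): [2, 0, 4, 5, 1, 3]
After 3 (swap(3, 5)): [2, 0, 4, 3, 1, 5]
After 4 (swap(1, 3)): [2, 3, 4, 0, 1, 5]
After 5 (swap(0, 4)): [1, 3, 4, 0, 2, 5]
After 6 (swap(2, 3)): [1, 3, 0, 4, 2, 5]
After 7 (swap(1, 4)): [1, 2, 0, 4, 3, 5]
After 8 (swap(5, 2)): [1, 2, 5, 4, 3, 0]
After 9 (swap(3, 0)): [4, 2, 5, 1, 3, 0]

Answer: 3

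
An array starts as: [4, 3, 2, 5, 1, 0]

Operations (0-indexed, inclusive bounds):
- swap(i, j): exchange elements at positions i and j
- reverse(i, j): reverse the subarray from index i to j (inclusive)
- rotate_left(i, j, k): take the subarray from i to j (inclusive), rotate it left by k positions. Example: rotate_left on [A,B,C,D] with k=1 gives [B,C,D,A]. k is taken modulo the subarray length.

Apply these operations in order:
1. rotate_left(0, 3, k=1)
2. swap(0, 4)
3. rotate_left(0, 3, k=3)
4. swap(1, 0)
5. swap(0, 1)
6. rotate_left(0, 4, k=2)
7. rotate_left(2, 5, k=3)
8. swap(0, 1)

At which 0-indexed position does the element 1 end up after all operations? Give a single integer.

Answer: 5

Derivation:
After 1 (rotate_left(0, 3, k=1)): [3, 2, 5, 4, 1, 0]
After 2 (swap(0, 4)): [1, 2, 5, 4, 3, 0]
After 3 (rotate_left(0, 3, k=3)): [4, 1, 2, 5, 3, 0]
After 4 (swap(1, 0)): [1, 4, 2, 5, 3, 0]
After 5 (swap(0, 1)): [4, 1, 2, 5, 3, 0]
After 6 (rotate_left(0, 4, k=2)): [2, 5, 3, 4, 1, 0]
After 7 (rotate_left(2, 5, k=3)): [2, 5, 0, 3, 4, 1]
After 8 (swap(0, 1)): [5, 2, 0, 3, 4, 1]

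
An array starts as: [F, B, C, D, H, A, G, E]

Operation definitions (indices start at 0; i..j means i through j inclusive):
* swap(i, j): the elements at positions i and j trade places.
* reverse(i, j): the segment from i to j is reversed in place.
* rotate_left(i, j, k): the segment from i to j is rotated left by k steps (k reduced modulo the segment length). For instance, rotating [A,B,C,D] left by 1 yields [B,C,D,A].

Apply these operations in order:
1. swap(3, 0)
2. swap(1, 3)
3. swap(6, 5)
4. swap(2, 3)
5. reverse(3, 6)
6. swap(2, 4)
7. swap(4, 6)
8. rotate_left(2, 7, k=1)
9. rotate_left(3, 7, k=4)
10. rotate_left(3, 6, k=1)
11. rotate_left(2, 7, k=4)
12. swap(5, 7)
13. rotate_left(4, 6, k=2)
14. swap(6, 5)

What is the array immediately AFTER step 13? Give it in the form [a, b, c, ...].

After 1 (swap(3, 0)): [D, B, C, F, H, A, G, E]
After 2 (swap(1, 3)): [D, F, C, B, H, A, G, E]
After 3 (swap(6, 5)): [D, F, C, B, H, G, A, E]
After 4 (swap(2, 3)): [D, F, B, C, H, G, A, E]
After 5 (reverse(3, 6)): [D, F, B, A, G, H, C, E]
After 6 (swap(2, 4)): [D, F, G, A, B, H, C, E]
After 7 (swap(4, 6)): [D, F, G, A, C, H, B, E]
After 8 (rotate_left(2, 7, k=1)): [D, F, A, C, H, B, E, G]
After 9 (rotate_left(3, 7, k=4)): [D, F, A, G, C, H, B, E]
After 10 (rotate_left(3, 6, k=1)): [D, F, A, C, H, B, G, E]
After 11 (rotate_left(2, 7, k=4)): [D, F, G, E, A, C, H, B]
After 12 (swap(5, 7)): [D, F, G, E, A, B, H, C]
After 13 (rotate_left(4, 6, k=2)): [D, F, G, E, H, A, B, C]

Answer: [D, F, G, E, H, A, B, C]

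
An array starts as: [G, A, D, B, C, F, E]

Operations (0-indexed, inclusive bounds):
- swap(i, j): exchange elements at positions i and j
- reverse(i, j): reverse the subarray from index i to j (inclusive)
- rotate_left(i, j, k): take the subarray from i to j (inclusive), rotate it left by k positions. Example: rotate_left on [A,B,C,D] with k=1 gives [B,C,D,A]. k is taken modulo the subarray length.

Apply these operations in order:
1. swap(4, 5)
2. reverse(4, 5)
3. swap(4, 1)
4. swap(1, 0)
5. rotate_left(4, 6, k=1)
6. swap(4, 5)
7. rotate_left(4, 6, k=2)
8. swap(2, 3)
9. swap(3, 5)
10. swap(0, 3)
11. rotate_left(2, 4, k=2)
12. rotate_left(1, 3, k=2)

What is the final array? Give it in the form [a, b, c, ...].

Answer: [E, B, G, A, C, D, F]

Derivation:
After 1 (swap(4, 5)): [G, A, D, B, F, C, E]
After 2 (reverse(4, 5)): [G, A, D, B, C, F, E]
After 3 (swap(4, 1)): [G, C, D, B, A, F, E]
After 4 (swap(1, 0)): [C, G, D, B, A, F, E]
After 5 (rotate_left(4, 6, k=1)): [C, G, D, B, F, E, A]
After 6 (swap(4, 5)): [C, G, D, B, E, F, A]
After 7 (rotate_left(4, 6, k=2)): [C, G, D, B, A, E, F]
After 8 (swap(2, 3)): [C, G, B, D, A, E, F]
After 9 (swap(3, 5)): [C, G, B, E, A, D, F]
After 10 (swap(0, 3)): [E, G, B, C, A, D, F]
After 11 (rotate_left(2, 4, k=2)): [E, G, A, B, C, D, F]
After 12 (rotate_left(1, 3, k=2)): [E, B, G, A, C, D, F]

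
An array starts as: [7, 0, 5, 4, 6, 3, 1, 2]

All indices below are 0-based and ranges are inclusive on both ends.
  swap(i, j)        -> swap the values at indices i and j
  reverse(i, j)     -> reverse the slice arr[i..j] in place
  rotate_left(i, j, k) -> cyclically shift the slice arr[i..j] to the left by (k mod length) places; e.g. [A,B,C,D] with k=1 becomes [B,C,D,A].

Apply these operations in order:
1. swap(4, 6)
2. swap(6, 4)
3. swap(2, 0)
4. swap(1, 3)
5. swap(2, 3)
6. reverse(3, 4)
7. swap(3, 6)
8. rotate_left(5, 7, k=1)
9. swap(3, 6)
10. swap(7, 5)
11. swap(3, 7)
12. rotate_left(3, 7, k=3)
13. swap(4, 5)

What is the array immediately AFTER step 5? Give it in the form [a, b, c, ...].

After 1 (swap(4, 6)): [7, 0, 5, 4, 1, 3, 6, 2]
After 2 (swap(6, 4)): [7, 0, 5, 4, 6, 3, 1, 2]
After 3 (swap(2, 0)): [5, 0, 7, 4, 6, 3, 1, 2]
After 4 (swap(1, 3)): [5, 4, 7, 0, 6, 3, 1, 2]
After 5 (swap(2, 3)): [5, 4, 0, 7, 6, 3, 1, 2]

Answer: [5, 4, 0, 7, 6, 3, 1, 2]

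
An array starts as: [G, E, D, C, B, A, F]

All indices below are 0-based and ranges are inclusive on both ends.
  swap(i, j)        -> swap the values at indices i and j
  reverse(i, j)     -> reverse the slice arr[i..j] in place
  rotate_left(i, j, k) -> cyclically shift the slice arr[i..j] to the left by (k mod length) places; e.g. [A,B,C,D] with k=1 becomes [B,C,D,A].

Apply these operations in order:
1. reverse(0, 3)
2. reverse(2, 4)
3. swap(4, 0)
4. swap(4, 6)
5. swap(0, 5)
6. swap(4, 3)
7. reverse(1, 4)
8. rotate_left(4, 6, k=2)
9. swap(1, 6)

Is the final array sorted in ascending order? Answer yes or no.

Answer: no

Derivation:
After 1 (reverse(0, 3)): [C, D, E, G, B, A, F]
After 2 (reverse(2, 4)): [C, D, B, G, E, A, F]
After 3 (swap(4, 0)): [E, D, B, G, C, A, F]
After 4 (swap(4, 6)): [E, D, B, G, F, A, C]
After 5 (swap(0, 5)): [A, D, B, G, F, E, C]
After 6 (swap(4, 3)): [A, D, B, F, G, E, C]
After 7 (reverse(1, 4)): [A, G, F, B, D, E, C]
After 8 (rotate_left(4, 6, k=2)): [A, G, F, B, C, D, E]
After 9 (swap(1, 6)): [A, E, F, B, C, D, G]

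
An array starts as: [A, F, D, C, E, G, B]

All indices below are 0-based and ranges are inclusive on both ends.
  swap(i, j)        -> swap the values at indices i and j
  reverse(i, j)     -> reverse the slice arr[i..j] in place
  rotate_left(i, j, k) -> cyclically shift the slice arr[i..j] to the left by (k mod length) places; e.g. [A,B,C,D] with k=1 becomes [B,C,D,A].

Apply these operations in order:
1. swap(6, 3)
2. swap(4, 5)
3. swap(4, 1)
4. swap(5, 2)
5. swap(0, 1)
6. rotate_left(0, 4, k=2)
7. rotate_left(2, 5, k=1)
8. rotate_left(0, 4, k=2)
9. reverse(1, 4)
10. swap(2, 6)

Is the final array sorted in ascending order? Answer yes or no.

Answer: no

Derivation:
After 1 (swap(6, 3)): [A, F, D, B, E, G, C]
After 2 (swap(4, 5)): [A, F, D, B, G, E, C]
After 3 (swap(4, 1)): [A, G, D, B, F, E, C]
After 4 (swap(5, 2)): [A, G, E, B, F, D, C]
After 5 (swap(0, 1)): [G, A, E, B, F, D, C]
After 6 (rotate_left(0, 4, k=2)): [E, B, F, G, A, D, C]
After 7 (rotate_left(2, 5, k=1)): [E, B, G, A, D, F, C]
After 8 (rotate_left(0, 4, k=2)): [G, A, D, E, B, F, C]
After 9 (reverse(1, 4)): [G, B, E, D, A, F, C]
After 10 (swap(2, 6)): [G, B, C, D, A, F, E]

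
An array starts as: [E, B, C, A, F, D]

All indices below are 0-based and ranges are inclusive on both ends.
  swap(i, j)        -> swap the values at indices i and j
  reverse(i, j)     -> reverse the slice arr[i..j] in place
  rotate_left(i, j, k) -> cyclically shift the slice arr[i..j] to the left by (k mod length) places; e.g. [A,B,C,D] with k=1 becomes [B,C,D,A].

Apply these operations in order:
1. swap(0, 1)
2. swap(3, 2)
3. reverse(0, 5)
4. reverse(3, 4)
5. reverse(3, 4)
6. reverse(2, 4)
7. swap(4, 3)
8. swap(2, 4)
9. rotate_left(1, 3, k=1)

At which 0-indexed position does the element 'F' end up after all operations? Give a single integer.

After 1 (swap(0, 1)): [B, E, C, A, F, D]
After 2 (swap(3, 2)): [B, E, A, C, F, D]
After 3 (reverse(0, 5)): [D, F, C, A, E, B]
After 4 (reverse(3, 4)): [D, F, C, E, A, B]
After 5 (reverse(3, 4)): [D, F, C, A, E, B]
After 6 (reverse(2, 4)): [D, F, E, A, C, B]
After 7 (swap(4, 3)): [D, F, E, C, A, B]
After 8 (swap(2, 4)): [D, F, A, C, E, B]
After 9 (rotate_left(1, 3, k=1)): [D, A, C, F, E, B]

Answer: 3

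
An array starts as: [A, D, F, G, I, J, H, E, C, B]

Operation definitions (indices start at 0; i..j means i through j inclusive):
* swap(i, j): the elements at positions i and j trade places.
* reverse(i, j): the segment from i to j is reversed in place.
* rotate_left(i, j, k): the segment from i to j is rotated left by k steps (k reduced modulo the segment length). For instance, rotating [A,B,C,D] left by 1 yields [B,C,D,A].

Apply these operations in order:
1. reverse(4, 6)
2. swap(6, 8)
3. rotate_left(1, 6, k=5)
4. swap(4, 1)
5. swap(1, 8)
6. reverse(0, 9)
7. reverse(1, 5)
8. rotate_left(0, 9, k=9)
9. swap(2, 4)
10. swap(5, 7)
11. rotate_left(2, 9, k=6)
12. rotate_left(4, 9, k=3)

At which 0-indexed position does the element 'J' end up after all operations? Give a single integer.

After 1 (reverse(4, 6)): [A, D, F, G, H, J, I, E, C, B]
After 2 (swap(6, 8)): [A, D, F, G, H, J, C, E, I, B]
After 3 (rotate_left(1, 6, k=5)): [A, C, D, F, G, H, J, E, I, B]
After 4 (swap(4, 1)): [A, G, D, F, C, H, J, E, I, B]
After 5 (swap(1, 8)): [A, I, D, F, C, H, J, E, G, B]
After 6 (reverse(0, 9)): [B, G, E, J, H, C, F, D, I, A]
After 7 (reverse(1, 5)): [B, C, H, J, E, G, F, D, I, A]
After 8 (rotate_left(0, 9, k=9)): [A, B, C, H, J, E, G, F, D, I]
After 9 (swap(2, 4)): [A, B, J, H, C, E, G, F, D, I]
After 10 (swap(5, 7)): [A, B, J, H, C, F, G, E, D, I]
After 11 (rotate_left(2, 9, k=6)): [A, B, D, I, J, H, C, F, G, E]
After 12 (rotate_left(4, 9, k=3)): [A, B, D, I, F, G, E, J, H, C]

Answer: 7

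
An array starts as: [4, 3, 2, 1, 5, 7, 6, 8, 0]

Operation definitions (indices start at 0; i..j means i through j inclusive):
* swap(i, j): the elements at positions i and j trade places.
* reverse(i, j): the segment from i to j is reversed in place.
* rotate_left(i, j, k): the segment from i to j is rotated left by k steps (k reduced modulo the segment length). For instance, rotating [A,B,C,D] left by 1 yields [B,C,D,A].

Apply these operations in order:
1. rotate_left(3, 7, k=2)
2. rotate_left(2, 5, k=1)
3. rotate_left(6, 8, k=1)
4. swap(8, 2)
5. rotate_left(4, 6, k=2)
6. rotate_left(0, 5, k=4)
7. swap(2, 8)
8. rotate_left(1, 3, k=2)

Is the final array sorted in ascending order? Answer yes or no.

Answer: no

Derivation:
After 1 (rotate_left(3, 7, k=2)): [4, 3, 2, 7, 6, 8, 1, 5, 0]
After 2 (rotate_left(2, 5, k=1)): [4, 3, 7, 6, 8, 2, 1, 5, 0]
After 3 (rotate_left(6, 8, k=1)): [4, 3, 7, 6, 8, 2, 5, 0, 1]
After 4 (swap(8, 2)): [4, 3, 1, 6, 8, 2, 5, 0, 7]
After 5 (rotate_left(4, 6, k=2)): [4, 3, 1, 6, 5, 8, 2, 0, 7]
After 6 (rotate_left(0, 5, k=4)): [5, 8, 4, 3, 1, 6, 2, 0, 7]
After 7 (swap(2, 8)): [5, 8, 7, 3, 1, 6, 2, 0, 4]
After 8 (rotate_left(1, 3, k=2)): [5, 3, 8, 7, 1, 6, 2, 0, 4]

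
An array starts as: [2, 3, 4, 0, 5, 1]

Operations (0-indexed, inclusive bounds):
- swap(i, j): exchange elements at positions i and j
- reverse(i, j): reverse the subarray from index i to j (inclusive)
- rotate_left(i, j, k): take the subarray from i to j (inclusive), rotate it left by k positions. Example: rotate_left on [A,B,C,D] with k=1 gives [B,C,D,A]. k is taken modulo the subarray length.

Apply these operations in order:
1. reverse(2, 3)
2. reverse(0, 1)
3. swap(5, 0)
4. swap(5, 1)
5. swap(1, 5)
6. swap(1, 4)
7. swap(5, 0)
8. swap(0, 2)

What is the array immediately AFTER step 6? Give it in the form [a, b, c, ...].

After 1 (reverse(2, 3)): [2, 3, 0, 4, 5, 1]
After 2 (reverse(0, 1)): [3, 2, 0, 4, 5, 1]
After 3 (swap(5, 0)): [1, 2, 0, 4, 5, 3]
After 4 (swap(5, 1)): [1, 3, 0, 4, 5, 2]
After 5 (swap(1, 5)): [1, 2, 0, 4, 5, 3]
After 6 (swap(1, 4)): [1, 5, 0, 4, 2, 3]

Answer: [1, 5, 0, 4, 2, 3]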